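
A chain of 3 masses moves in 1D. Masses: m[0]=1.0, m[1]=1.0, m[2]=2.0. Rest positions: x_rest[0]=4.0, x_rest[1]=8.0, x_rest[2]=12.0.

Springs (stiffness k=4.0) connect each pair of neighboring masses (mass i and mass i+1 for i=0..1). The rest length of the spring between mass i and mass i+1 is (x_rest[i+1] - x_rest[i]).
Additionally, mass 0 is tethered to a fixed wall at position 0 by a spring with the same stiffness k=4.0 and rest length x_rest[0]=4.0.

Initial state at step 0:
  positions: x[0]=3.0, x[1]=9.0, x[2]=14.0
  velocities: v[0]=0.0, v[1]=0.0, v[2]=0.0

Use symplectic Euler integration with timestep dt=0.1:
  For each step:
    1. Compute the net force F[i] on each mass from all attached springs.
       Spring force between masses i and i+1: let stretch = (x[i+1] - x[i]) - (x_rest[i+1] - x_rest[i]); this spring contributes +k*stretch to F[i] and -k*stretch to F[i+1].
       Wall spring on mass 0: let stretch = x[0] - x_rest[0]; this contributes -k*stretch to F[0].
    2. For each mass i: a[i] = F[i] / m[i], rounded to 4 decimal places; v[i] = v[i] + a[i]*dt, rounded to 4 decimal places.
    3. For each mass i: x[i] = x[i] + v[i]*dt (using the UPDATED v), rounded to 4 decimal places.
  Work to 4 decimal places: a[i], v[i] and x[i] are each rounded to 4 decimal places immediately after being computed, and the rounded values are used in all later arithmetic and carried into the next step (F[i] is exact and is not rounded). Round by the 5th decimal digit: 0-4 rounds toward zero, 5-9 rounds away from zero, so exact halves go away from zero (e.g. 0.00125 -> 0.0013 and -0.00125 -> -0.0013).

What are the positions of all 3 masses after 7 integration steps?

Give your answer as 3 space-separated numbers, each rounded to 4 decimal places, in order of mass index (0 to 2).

Answer: 5.1760 8.5902 13.4179

Derivation:
Step 0: x=[3.0000 9.0000 14.0000] v=[0.0000 0.0000 0.0000]
Step 1: x=[3.1200 8.9600 13.9800] v=[1.2000 -0.4000 -0.2000]
Step 2: x=[3.3488 8.8872 13.9396] v=[2.2880 -0.7280 -0.4040]
Step 3: x=[3.6652 8.7950 13.8782] v=[3.1638 -0.9224 -0.6145]
Step 4: x=[4.0402 8.7009 13.7951] v=[3.7496 -0.9410 -0.8311]
Step 5: x=[4.4400 8.6241 13.6901] v=[3.9978 -0.7676 -1.0499]
Step 6: x=[4.8295 8.5826 13.5638] v=[3.8954 -0.4148 -1.2631]
Step 7: x=[5.1760 8.5902 13.4179] v=[3.4648 0.0764 -1.4593]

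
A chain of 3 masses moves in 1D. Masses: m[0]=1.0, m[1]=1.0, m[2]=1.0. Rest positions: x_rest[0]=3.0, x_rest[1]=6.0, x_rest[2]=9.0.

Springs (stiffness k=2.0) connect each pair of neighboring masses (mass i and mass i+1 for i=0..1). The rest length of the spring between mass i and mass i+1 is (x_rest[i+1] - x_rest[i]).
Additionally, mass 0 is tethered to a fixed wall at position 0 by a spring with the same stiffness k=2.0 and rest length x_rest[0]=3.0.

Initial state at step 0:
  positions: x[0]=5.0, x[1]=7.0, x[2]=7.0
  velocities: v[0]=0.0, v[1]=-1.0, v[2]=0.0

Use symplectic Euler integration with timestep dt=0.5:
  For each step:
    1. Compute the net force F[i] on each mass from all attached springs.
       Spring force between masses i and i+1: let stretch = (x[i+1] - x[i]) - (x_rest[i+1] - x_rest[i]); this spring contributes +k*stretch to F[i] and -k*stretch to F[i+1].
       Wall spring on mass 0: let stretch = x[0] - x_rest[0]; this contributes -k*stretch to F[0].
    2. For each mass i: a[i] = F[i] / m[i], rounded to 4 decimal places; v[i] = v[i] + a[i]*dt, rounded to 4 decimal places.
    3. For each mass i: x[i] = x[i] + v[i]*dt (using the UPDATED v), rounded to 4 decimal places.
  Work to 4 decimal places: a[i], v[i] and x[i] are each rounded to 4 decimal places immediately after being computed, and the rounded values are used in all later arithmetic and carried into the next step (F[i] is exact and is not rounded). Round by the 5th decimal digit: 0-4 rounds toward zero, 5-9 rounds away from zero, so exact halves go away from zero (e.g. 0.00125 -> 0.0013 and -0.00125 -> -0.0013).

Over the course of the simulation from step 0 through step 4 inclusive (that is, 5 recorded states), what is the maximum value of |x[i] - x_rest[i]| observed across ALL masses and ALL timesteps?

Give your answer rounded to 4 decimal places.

Answer: 3.0000

Derivation:
Step 0: x=[5.0000 7.0000 7.0000] v=[0.0000 -1.0000 0.0000]
Step 1: x=[3.5000 5.5000 8.5000] v=[-3.0000 -3.0000 3.0000]
Step 2: x=[1.2500 4.5000 10.0000] v=[-4.5000 -2.0000 3.0000]
Step 3: x=[0.0000 4.6250 10.2500] v=[-2.5000 0.2500 0.5000]
Step 4: x=[1.0625 5.2500 9.1875] v=[2.1250 1.2500 -2.1250]
Max displacement = 3.0000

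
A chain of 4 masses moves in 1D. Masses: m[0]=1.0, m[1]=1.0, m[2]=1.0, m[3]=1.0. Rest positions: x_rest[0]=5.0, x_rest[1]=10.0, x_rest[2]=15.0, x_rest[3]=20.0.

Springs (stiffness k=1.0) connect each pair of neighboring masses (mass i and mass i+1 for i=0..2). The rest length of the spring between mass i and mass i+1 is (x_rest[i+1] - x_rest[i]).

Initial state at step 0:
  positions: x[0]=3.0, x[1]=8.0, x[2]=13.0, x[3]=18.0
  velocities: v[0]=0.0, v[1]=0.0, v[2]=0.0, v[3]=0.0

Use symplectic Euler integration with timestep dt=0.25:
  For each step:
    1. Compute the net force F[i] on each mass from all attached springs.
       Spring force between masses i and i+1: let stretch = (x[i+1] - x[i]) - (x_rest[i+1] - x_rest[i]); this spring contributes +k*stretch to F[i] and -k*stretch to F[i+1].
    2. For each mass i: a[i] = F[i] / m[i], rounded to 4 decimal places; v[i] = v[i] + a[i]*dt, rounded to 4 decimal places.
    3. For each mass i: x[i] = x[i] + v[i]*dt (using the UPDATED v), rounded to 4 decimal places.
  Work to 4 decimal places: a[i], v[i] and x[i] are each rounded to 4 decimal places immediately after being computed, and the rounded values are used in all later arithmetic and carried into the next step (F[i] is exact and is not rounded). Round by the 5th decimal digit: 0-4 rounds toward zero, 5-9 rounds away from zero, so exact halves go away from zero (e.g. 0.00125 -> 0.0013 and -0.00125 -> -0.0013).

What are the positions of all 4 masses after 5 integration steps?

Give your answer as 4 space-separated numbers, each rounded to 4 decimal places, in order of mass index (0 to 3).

Step 0: x=[3.0000 8.0000 13.0000 18.0000] v=[0.0000 0.0000 0.0000 0.0000]
Step 1: x=[3.0000 8.0000 13.0000 18.0000] v=[0.0000 0.0000 0.0000 0.0000]
Step 2: x=[3.0000 8.0000 13.0000 18.0000] v=[0.0000 0.0000 0.0000 0.0000]
Step 3: x=[3.0000 8.0000 13.0000 18.0000] v=[0.0000 0.0000 0.0000 0.0000]
Step 4: x=[3.0000 8.0000 13.0000 18.0000] v=[0.0000 0.0000 0.0000 0.0000]
Step 5: x=[3.0000 8.0000 13.0000 18.0000] v=[0.0000 0.0000 0.0000 0.0000]

Answer: 3.0000 8.0000 13.0000 18.0000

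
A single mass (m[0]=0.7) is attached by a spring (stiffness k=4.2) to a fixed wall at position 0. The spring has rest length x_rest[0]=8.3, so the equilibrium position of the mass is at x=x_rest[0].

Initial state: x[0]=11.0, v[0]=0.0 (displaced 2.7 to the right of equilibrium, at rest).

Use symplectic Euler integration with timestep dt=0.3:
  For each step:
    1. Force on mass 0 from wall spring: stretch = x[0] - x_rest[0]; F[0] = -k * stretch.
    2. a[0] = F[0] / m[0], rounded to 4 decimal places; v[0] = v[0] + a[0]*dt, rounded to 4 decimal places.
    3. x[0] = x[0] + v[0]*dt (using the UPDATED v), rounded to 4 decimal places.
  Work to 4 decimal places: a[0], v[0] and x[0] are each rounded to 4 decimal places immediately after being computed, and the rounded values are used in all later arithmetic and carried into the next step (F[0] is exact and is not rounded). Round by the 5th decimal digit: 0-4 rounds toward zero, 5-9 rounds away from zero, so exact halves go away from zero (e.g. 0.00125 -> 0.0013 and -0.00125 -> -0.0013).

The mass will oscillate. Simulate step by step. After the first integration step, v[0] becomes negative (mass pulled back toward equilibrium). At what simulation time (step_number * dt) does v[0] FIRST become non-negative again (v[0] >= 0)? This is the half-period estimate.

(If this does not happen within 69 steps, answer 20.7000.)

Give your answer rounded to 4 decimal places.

Step 0: x=[11.0000] v=[0.0000]
Step 1: x=[9.5420] v=[-4.8600]
Step 2: x=[7.4133] v=[-7.0956]
Step 3: x=[5.7635] v=[-5.4995]
Step 4: x=[5.4834] v=[-0.9338]
Step 5: x=[6.7242] v=[4.1361]
First v>=0 after going negative at step 5, time=1.5000

Answer: 1.5000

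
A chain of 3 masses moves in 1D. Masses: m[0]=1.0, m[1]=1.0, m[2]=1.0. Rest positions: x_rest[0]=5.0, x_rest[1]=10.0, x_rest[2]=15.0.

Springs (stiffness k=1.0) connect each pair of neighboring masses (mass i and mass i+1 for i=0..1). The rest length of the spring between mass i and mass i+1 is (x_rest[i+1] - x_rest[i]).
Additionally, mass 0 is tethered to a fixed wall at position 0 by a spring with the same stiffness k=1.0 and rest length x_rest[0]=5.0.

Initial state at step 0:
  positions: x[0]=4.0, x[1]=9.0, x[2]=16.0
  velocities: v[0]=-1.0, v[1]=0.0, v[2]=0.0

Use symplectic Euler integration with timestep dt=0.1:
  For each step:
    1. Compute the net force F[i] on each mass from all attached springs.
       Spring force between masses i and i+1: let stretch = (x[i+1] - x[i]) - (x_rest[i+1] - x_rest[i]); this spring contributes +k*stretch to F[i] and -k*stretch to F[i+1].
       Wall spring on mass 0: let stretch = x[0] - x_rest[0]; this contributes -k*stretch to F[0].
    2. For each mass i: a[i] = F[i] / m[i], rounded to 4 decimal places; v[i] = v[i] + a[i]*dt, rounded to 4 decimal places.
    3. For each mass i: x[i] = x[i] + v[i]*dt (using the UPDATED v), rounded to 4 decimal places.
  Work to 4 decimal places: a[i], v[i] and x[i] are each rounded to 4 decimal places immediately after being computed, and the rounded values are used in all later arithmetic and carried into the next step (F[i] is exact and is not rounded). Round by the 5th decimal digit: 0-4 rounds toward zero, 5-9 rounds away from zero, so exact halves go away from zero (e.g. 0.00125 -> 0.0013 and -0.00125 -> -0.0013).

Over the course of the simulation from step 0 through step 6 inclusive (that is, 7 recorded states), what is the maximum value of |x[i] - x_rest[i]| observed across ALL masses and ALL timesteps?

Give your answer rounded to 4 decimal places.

Answer: 1.3232

Derivation:
Step 0: x=[4.0000 9.0000 16.0000] v=[-1.0000 0.0000 0.0000]
Step 1: x=[3.9100 9.0200 15.9800] v=[-0.9000 0.2000 -0.2000]
Step 2: x=[3.8320 9.0585 15.9404] v=[-0.7800 0.3850 -0.3960]
Step 3: x=[3.7679 9.1136 15.8820] v=[-0.6406 0.5505 -0.5842]
Step 4: x=[3.7196 9.1829 15.8059] v=[-0.4828 0.6928 -0.7610]
Step 5: x=[3.6888 9.2638 15.7136] v=[-0.3084 0.8088 -0.9233]
Step 6: x=[3.6768 9.3534 15.6068] v=[-0.1198 0.8963 -1.0683]
Max displacement = 1.3232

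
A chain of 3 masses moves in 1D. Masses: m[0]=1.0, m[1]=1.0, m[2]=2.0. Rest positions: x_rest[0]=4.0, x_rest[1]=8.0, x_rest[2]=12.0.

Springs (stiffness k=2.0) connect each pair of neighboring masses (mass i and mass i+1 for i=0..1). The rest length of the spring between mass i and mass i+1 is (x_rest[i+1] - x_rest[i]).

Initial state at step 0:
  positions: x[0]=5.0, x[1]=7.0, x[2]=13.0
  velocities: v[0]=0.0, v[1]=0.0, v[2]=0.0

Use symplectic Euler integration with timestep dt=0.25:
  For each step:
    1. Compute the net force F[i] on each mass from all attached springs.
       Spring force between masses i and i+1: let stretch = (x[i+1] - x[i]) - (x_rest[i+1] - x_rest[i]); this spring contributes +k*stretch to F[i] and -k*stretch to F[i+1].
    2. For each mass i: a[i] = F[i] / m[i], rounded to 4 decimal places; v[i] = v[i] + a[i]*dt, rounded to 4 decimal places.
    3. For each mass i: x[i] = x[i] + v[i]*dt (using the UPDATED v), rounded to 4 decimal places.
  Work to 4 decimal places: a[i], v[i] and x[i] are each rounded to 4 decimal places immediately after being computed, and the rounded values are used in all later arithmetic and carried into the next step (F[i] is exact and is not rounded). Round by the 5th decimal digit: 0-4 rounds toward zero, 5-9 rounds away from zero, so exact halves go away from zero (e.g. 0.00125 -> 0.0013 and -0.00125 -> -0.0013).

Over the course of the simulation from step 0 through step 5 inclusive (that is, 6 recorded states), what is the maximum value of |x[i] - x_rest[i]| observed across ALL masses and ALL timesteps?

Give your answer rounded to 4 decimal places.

Answer: 1.9734

Derivation:
Step 0: x=[5.0000 7.0000 13.0000] v=[0.0000 0.0000 0.0000]
Step 1: x=[4.7500 7.5000 12.8750] v=[-1.0000 2.0000 -0.5000]
Step 2: x=[4.3438 8.3281 12.6641] v=[-1.6250 3.3125 -0.8438]
Step 3: x=[3.9356 9.2002 12.4322] v=[-1.6329 3.4884 -0.9278]
Step 4: x=[3.6855 9.8182 12.2483] v=[-1.0006 2.4721 -0.7358]
Step 5: x=[3.7020 9.9734 12.1625] v=[0.0658 0.6208 -0.3433]
Max displacement = 1.9734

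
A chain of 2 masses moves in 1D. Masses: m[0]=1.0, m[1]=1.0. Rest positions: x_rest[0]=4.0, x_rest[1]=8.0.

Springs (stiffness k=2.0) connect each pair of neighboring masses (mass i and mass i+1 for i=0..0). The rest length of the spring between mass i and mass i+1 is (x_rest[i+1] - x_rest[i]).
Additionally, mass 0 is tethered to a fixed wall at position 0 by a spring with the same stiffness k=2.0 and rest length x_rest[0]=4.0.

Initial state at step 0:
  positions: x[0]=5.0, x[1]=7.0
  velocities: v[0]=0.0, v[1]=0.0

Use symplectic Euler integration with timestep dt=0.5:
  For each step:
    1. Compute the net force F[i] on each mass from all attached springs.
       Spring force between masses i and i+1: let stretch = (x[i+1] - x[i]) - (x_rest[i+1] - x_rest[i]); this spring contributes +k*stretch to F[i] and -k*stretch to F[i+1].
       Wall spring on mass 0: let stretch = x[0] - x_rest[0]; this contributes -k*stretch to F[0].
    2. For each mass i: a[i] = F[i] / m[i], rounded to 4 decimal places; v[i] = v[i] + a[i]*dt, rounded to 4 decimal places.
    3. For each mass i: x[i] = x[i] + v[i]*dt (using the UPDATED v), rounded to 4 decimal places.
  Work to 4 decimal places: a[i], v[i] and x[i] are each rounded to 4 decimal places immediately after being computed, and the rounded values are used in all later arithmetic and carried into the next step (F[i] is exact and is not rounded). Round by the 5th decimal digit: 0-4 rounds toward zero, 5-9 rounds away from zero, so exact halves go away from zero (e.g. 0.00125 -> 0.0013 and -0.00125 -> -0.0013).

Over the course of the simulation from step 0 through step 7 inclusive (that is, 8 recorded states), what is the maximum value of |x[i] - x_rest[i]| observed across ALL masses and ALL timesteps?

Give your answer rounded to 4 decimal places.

Step 0: x=[5.0000 7.0000] v=[0.0000 0.0000]
Step 1: x=[3.5000 8.0000] v=[-3.0000 2.0000]
Step 2: x=[2.5000 8.7500] v=[-2.0000 1.5000]
Step 3: x=[3.3750 8.3750] v=[1.7500 -0.7500]
Step 4: x=[5.0625 7.5000] v=[3.3750 -1.7500]
Step 5: x=[5.4375 7.4063] v=[0.7500 -0.1875]
Step 6: x=[4.0782 8.3282] v=[-2.7187 1.8437]
Step 7: x=[2.8048 9.1251] v=[-2.5469 1.5937]
Max displacement = 1.5000

Answer: 1.5000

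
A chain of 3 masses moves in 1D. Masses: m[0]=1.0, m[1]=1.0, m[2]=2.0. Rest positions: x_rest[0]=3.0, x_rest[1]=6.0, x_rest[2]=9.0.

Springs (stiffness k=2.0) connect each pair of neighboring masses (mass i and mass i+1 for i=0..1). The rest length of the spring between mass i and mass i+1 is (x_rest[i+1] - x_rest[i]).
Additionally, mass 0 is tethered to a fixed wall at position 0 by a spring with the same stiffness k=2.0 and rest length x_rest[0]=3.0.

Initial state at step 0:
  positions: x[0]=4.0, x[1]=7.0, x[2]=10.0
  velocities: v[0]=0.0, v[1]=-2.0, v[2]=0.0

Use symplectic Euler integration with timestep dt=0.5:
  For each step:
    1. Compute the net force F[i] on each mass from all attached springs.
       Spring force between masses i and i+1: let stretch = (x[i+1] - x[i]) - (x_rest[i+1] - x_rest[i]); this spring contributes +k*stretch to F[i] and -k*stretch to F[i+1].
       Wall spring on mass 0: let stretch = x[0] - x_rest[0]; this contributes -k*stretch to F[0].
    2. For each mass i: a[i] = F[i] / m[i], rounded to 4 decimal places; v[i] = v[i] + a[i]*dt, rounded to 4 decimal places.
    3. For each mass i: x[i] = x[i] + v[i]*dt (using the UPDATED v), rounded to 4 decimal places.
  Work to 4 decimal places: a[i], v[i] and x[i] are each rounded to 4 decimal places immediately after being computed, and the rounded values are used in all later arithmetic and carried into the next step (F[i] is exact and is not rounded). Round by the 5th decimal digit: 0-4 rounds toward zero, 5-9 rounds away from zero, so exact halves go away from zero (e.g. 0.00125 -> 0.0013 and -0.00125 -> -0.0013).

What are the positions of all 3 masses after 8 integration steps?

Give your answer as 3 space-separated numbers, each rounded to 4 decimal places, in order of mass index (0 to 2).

Step 0: x=[4.0000 7.0000 10.0000] v=[0.0000 -2.0000 0.0000]
Step 1: x=[3.5000 6.0000 10.0000] v=[-1.0000 -2.0000 0.0000]
Step 2: x=[2.5000 5.7500 9.7500] v=[-2.0000 -0.5000 -0.5000]
Step 3: x=[1.8750 5.8750 9.2500] v=[-1.2500 0.2500 -1.0000]
Step 4: x=[2.3125 5.6875 8.6563] v=[0.8750 -0.3750 -1.1875]
Step 5: x=[3.2813 5.2969 8.0704] v=[1.9375 -0.7812 -1.1719]
Step 6: x=[3.6172 5.2853 7.5411] v=[0.6718 -0.0233 -1.0587]
Step 7: x=[2.9786 5.5675 7.1978] v=[-1.2773 0.5644 -0.6866]
Step 8: x=[2.1451 5.3704 7.1969] v=[-1.6670 -0.3942 -0.0018]

Answer: 2.1451 5.3704 7.1969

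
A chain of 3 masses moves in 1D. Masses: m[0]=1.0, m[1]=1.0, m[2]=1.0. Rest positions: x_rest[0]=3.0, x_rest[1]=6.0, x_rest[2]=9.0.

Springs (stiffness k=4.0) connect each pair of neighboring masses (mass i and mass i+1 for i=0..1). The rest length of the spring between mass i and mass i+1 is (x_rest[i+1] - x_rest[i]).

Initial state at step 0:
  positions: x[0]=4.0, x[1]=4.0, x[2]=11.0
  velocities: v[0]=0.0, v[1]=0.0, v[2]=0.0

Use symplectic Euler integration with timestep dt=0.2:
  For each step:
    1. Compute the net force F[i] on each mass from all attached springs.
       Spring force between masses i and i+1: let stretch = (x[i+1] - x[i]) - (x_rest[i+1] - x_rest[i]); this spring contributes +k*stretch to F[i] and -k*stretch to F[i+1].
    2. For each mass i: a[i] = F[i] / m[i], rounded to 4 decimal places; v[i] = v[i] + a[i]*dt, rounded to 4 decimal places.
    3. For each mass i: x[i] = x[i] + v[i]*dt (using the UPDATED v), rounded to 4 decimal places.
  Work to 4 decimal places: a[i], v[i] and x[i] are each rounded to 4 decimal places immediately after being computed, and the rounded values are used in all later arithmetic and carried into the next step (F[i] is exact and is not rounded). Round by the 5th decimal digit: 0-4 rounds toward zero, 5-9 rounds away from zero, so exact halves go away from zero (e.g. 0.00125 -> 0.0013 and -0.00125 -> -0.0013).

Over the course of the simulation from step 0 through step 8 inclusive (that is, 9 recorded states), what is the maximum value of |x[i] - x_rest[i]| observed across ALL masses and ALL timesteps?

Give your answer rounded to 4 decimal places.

Step 0: x=[4.0000 4.0000 11.0000] v=[0.0000 0.0000 0.0000]
Step 1: x=[3.5200 5.1200 10.3600] v=[-2.4000 5.6000 -3.2000]
Step 2: x=[2.8160 6.8224 9.3616] v=[-3.5200 8.5120 -4.9920]
Step 3: x=[2.2730 8.2900 8.4369] v=[-2.7149 7.3382 -4.6234]
Step 4: x=[2.2127 8.8184 7.9687] v=[-0.3013 2.6421 -2.3409]
Step 5: x=[2.7294 8.1540 8.1165] v=[2.5833 -3.3222 0.7389]
Step 6: x=[3.6340 6.6156 8.7503] v=[4.5230 -7.6919 3.1689]
Step 7: x=[4.5357 4.9417 9.5225] v=[4.5083 -8.3694 3.8611]
Step 8: x=[5.0223 3.9358 10.0418] v=[2.4331 -5.0296 2.5965]
Max displacement = 2.8184

Answer: 2.8184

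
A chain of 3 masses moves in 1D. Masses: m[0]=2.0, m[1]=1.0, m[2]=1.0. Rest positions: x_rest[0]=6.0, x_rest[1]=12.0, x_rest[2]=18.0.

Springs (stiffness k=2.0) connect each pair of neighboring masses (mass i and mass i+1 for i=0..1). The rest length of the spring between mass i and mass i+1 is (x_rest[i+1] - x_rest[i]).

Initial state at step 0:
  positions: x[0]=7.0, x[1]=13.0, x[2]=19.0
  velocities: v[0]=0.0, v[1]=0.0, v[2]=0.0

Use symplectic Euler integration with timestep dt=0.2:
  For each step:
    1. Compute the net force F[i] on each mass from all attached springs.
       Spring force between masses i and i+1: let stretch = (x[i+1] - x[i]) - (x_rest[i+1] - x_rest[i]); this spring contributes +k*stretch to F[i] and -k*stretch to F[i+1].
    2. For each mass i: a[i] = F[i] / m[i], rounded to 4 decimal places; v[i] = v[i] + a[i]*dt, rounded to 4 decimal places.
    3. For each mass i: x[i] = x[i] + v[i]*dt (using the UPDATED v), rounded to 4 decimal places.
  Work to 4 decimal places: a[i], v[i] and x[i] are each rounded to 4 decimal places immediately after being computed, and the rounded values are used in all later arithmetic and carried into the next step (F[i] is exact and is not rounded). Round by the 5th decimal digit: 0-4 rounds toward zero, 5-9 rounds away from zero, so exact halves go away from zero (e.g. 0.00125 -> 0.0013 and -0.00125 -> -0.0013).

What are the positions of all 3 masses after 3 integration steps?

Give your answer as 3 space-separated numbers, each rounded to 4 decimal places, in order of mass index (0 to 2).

Step 0: x=[7.0000 13.0000 19.0000] v=[0.0000 0.0000 0.0000]
Step 1: x=[7.0000 13.0000 19.0000] v=[0.0000 0.0000 0.0000]
Step 2: x=[7.0000 13.0000 19.0000] v=[0.0000 0.0000 0.0000]
Step 3: x=[7.0000 13.0000 19.0000] v=[0.0000 0.0000 0.0000]

Answer: 7.0000 13.0000 19.0000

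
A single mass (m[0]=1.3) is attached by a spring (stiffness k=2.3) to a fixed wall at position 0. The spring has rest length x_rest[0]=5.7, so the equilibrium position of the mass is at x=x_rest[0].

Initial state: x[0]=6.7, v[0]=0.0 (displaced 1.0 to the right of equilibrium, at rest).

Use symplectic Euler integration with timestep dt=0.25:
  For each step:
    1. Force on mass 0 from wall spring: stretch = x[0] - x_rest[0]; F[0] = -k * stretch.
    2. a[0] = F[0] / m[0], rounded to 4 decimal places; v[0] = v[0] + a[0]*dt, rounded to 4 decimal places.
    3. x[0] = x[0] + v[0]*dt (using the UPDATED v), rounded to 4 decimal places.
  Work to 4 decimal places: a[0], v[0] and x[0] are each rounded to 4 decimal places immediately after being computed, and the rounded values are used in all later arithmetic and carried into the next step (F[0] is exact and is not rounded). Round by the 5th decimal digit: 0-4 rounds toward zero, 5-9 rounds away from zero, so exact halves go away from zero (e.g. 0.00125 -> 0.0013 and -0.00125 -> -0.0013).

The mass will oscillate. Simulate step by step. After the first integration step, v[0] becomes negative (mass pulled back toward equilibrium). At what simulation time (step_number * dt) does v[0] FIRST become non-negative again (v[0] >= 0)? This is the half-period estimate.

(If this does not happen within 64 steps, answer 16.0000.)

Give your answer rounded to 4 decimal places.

Step 0: x=[6.7000] v=[0.0000]
Step 1: x=[6.5894] v=[-0.4423]
Step 2: x=[6.3805] v=[-0.8357]
Step 3: x=[6.0963] v=[-1.1367]
Step 4: x=[5.7683] v=[-1.3120]
Step 5: x=[5.4328] v=[-1.3422]
Step 6: x=[5.1268] v=[-1.2240]
Step 7: x=[4.8842] v=[-0.9705]
Step 8: x=[4.7318] v=[-0.6097]
Step 9: x=[4.6864] v=[-0.1815]
Step 10: x=[4.7531] v=[0.2668]
First v>=0 after going negative at step 10, time=2.5000

Answer: 2.5000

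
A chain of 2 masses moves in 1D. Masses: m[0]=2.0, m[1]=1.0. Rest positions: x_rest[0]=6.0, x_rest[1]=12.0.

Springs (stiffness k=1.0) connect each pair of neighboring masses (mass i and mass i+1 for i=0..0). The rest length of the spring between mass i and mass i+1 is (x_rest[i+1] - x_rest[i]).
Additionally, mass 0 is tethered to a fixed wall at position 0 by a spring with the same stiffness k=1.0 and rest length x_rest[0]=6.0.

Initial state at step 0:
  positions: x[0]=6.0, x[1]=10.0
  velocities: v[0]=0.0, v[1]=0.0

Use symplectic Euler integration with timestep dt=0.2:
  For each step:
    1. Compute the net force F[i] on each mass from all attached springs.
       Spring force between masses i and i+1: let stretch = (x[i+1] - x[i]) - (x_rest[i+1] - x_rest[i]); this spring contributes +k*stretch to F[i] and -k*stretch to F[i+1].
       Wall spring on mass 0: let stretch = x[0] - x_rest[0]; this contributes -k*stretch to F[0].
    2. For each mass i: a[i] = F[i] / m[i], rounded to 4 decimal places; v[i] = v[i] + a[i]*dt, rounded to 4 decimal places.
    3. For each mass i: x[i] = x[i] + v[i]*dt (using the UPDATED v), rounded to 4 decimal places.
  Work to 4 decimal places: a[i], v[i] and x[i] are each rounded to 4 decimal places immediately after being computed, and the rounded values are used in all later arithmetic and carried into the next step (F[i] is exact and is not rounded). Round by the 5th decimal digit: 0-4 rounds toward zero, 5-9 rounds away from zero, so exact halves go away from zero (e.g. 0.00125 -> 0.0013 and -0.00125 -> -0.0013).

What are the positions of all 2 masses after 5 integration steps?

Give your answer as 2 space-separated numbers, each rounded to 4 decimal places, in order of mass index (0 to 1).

Answer: 5.5059 11.0408

Derivation:
Step 0: x=[6.0000 10.0000] v=[0.0000 0.0000]
Step 1: x=[5.9600 10.0800] v=[-0.2000 0.4000]
Step 2: x=[5.8832 10.2352] v=[-0.3840 0.7760]
Step 3: x=[5.7758 10.4563] v=[-0.5371 1.1056]
Step 4: x=[5.6465 10.7302] v=[-0.6466 1.3695]
Step 5: x=[5.5059 11.0408] v=[-0.7029 1.5528]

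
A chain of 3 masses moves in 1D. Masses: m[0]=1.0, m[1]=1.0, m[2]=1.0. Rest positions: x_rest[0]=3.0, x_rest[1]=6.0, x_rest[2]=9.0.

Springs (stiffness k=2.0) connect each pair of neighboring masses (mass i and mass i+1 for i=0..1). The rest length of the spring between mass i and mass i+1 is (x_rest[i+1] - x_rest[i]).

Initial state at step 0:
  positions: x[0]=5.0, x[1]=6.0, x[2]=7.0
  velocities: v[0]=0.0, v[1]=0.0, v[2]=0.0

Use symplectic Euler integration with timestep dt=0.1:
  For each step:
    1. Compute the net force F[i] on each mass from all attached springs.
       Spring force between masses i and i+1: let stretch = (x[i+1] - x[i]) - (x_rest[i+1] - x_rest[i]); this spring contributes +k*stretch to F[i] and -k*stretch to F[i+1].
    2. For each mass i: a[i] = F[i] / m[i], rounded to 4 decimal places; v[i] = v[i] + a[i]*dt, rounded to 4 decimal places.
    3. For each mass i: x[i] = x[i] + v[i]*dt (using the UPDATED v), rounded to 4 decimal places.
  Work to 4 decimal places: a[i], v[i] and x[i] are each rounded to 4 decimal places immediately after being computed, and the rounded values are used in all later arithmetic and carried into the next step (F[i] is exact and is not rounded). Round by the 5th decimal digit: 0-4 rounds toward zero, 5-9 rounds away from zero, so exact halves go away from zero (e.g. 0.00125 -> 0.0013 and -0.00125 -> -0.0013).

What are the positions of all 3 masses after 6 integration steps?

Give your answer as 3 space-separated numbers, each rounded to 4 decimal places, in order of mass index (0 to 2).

Answer: 4.2147 6.0000 7.7853

Derivation:
Step 0: x=[5.0000 6.0000 7.0000] v=[0.0000 0.0000 0.0000]
Step 1: x=[4.9600 6.0000 7.0400] v=[-0.4000 0.0000 0.4000]
Step 2: x=[4.8808 6.0000 7.1192] v=[-0.7920 0.0000 0.7920]
Step 3: x=[4.7640 6.0000 7.2360] v=[-1.1682 0.0000 1.1682]
Step 4: x=[4.6119 6.0000 7.3881] v=[-1.5210 0.0000 1.5210]
Step 5: x=[4.4276 6.0000 7.5724] v=[-1.8434 0.0000 1.8434]
Step 6: x=[4.2147 6.0000 7.7853] v=[-2.1289 0.0000 2.1289]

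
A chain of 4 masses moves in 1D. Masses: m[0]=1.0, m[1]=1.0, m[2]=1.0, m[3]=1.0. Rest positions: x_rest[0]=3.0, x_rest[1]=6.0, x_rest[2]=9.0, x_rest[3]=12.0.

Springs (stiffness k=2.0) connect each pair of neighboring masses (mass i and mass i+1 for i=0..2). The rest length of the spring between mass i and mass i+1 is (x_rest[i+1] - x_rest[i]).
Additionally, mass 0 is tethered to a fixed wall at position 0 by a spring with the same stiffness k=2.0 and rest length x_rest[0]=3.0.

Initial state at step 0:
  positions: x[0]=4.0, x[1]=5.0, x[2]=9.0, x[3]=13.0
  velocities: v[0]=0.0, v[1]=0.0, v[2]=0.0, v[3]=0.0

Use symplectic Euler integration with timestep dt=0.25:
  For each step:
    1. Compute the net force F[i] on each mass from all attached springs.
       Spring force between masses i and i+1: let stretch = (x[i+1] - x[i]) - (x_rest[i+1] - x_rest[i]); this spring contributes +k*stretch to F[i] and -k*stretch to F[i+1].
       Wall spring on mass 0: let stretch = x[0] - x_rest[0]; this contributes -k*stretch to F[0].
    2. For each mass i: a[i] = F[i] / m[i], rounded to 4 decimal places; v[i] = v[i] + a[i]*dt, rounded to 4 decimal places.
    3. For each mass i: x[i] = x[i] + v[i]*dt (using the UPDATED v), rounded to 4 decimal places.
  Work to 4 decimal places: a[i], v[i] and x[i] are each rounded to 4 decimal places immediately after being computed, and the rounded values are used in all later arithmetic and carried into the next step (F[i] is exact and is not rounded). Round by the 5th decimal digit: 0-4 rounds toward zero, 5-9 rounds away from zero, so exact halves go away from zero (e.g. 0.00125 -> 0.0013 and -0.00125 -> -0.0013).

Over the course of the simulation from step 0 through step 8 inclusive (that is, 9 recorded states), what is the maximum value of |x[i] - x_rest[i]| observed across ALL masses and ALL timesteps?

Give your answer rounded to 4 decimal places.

Step 0: x=[4.0000 5.0000 9.0000 13.0000] v=[0.0000 0.0000 0.0000 0.0000]
Step 1: x=[3.6250 5.3750 9.0000 12.8750] v=[-1.5000 1.5000 0.0000 -0.5000]
Step 2: x=[3.0156 5.9844 9.0313 12.6406] v=[-2.4375 2.4375 0.1250 -0.9375]
Step 3: x=[2.4004 6.6036 9.1329 12.3301] v=[-2.4609 2.4766 0.4062 -1.2422]
Step 4: x=[2.0105 7.0135 9.3180 11.9949] v=[-1.5595 1.6397 0.7402 -1.3408]
Step 5: x=[1.9947 7.0861 9.5496 11.7001] v=[-0.0633 0.2905 0.9264 -1.1793]
Step 6: x=[2.3660 6.8302 9.7421 11.5115] v=[1.4851 -1.0235 0.7699 -0.7546]
Step 7: x=[2.9996 6.3803 9.7918 11.4767] v=[2.5342 -1.7997 0.1987 -0.1393]
Step 8: x=[3.6808 5.9342 9.6257 11.6063] v=[2.7248 -1.7843 -0.6646 0.5183]
Max displacement = 1.0861

Answer: 1.0861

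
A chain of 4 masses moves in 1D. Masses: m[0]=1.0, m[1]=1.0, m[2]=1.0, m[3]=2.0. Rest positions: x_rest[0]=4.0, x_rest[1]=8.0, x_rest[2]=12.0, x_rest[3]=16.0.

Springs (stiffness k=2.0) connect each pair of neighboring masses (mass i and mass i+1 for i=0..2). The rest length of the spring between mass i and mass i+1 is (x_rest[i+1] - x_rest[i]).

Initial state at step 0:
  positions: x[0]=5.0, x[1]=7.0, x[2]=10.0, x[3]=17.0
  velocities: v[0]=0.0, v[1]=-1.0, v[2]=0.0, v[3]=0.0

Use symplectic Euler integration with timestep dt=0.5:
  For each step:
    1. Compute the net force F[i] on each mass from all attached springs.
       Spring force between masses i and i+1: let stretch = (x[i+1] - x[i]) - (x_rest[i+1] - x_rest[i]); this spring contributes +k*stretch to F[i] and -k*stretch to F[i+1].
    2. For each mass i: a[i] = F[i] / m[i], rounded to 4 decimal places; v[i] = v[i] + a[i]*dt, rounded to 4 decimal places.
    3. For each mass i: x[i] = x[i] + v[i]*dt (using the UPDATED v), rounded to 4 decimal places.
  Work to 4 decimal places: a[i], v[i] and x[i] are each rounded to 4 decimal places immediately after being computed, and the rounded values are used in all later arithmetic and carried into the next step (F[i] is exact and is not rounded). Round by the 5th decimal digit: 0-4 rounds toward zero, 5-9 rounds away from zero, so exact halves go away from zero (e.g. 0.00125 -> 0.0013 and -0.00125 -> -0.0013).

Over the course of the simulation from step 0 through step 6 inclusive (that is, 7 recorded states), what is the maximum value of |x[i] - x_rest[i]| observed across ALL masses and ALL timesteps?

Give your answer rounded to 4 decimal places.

Answer: 2.2860

Derivation:
Step 0: x=[5.0000 7.0000 10.0000 17.0000] v=[0.0000 -1.0000 0.0000 0.0000]
Step 1: x=[4.0000 7.0000 12.0000 16.2500] v=[-2.0000 0.0000 4.0000 -1.5000]
Step 2: x=[2.5000 8.0000 13.6250 15.4375] v=[-3.0000 2.0000 3.2500 -1.6250]
Step 3: x=[1.7500 9.0625 13.3438 15.1719] v=[-1.5000 2.1250 -0.5625 -0.5313]
Step 4: x=[2.6563 8.6094 11.8360 15.4493] v=[1.8125 -0.9062 -3.0157 0.5547]
Step 5: x=[4.5391 6.7931 10.5215 15.8234] v=[3.7656 -3.6327 -2.6290 0.7481]
Step 6: x=[5.5489 5.7140 9.9938 15.8720] v=[2.0196 -2.1583 -1.0555 0.0972]
Max displacement = 2.2860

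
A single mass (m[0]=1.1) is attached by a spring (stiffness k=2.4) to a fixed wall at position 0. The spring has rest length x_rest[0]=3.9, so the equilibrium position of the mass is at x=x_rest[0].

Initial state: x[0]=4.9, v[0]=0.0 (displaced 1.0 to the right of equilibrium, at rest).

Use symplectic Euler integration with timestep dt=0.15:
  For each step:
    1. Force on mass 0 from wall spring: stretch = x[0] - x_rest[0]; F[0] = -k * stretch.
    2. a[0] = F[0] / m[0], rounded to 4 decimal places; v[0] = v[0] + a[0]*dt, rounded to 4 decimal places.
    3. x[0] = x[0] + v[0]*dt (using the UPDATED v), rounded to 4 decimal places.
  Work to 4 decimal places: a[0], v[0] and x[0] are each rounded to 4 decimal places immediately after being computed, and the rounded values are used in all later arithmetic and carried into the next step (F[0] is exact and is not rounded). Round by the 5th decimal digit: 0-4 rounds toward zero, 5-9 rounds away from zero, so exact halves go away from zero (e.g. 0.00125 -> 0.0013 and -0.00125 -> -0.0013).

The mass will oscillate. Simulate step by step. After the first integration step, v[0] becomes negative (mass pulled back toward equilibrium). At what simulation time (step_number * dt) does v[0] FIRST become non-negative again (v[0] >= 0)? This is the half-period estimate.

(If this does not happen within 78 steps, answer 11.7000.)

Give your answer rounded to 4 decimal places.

Answer: 2.2500

Derivation:
Step 0: x=[4.9000] v=[0.0000]
Step 1: x=[4.8509] v=[-0.3273]
Step 2: x=[4.7551] v=[-0.6385]
Step 3: x=[4.6173] v=[-0.9184]
Step 4: x=[4.4443] v=[-1.1532]
Step 5: x=[4.2446] v=[-1.3313]
Step 6: x=[4.0280] v=[-1.4441]
Step 7: x=[3.8051] v=[-1.4860]
Step 8: x=[3.5869] v=[-1.4549]
Step 9: x=[3.3840] v=[-1.3524]
Step 10: x=[3.2065] v=[-1.1835]
Step 11: x=[3.0630] v=[-0.9565]
Step 12: x=[2.9606] v=[-0.6826]
Step 13: x=[2.9043] v=[-0.3752]
Step 14: x=[2.8969] v=[-0.0493]
Step 15: x=[2.9388] v=[0.2790]
First v>=0 after going negative at step 15, time=2.2500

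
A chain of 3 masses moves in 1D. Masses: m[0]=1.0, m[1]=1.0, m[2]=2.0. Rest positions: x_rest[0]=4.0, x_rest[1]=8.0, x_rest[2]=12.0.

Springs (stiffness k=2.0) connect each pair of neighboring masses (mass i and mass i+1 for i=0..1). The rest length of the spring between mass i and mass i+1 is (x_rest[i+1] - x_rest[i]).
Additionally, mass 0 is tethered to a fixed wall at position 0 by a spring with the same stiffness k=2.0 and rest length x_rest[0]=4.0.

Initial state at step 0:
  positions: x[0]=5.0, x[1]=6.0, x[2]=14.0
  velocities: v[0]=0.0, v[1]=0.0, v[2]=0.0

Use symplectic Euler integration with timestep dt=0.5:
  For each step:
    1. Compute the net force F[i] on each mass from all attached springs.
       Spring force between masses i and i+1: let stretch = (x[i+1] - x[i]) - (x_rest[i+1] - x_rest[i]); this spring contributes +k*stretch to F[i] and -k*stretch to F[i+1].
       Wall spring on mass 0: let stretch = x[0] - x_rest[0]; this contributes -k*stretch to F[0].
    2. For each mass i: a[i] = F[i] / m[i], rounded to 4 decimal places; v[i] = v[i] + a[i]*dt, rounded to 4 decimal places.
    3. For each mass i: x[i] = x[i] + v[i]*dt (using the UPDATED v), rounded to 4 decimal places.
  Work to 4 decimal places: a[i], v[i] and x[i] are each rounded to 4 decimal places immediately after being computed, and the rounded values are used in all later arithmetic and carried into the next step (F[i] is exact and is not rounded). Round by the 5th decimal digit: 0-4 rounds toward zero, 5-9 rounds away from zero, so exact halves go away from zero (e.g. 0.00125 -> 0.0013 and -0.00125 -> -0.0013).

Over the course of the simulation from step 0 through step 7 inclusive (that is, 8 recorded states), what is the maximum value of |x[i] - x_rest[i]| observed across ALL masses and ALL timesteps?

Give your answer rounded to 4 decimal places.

Answer: 3.5000

Derivation:
Step 0: x=[5.0000 6.0000 14.0000] v=[0.0000 0.0000 0.0000]
Step 1: x=[3.0000 9.5000 13.0000] v=[-4.0000 7.0000 -2.0000]
Step 2: x=[2.7500 11.5000 12.1250] v=[-0.5000 4.0000 -1.7500]
Step 3: x=[5.5000 9.4375 12.0938] v=[5.5000 -4.1250 -0.0625]
Step 4: x=[7.4688 6.7344 12.3985] v=[3.9375 -5.4062 0.6094]
Step 5: x=[5.3360 7.2306 12.2872] v=[-4.2657 0.9923 -0.2227]
Step 6: x=[1.4825 9.3078 11.9117] v=[-7.7071 4.1543 -0.7510]
Step 7: x=[0.8004 8.7743 11.8852] v=[-1.3643 -1.0671 -0.0530]
Max displacement = 3.5000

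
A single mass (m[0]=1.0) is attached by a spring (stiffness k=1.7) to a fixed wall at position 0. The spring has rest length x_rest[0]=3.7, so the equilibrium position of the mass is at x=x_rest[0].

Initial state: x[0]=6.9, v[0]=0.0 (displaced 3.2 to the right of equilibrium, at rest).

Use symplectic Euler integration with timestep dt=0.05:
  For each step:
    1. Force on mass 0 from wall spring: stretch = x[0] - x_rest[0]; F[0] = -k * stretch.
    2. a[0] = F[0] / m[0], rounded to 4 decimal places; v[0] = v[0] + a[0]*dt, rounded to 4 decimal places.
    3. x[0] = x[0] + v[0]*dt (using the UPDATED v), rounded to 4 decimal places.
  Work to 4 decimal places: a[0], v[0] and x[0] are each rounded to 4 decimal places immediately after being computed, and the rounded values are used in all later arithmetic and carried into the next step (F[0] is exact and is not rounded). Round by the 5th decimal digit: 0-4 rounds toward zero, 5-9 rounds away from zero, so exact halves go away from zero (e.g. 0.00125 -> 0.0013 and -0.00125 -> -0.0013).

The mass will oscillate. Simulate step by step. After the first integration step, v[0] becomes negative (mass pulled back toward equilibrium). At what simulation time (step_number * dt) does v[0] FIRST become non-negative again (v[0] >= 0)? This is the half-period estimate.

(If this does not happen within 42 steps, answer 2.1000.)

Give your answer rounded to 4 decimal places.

Answer: 2.1000

Derivation:
Step 0: x=[6.9000] v=[0.0000]
Step 1: x=[6.8864] v=[-0.2720]
Step 2: x=[6.8593] v=[-0.5428]
Step 3: x=[6.8187] v=[-0.8113]
Step 4: x=[6.7649] v=[-1.0764]
Step 5: x=[6.6981] v=[-1.3369]
Step 6: x=[6.6185] v=[-1.5917]
Step 7: x=[6.5265] v=[-1.8398]
Step 8: x=[6.4225] v=[-2.0801]
Step 9: x=[6.3069] v=[-2.3115]
Step 10: x=[6.1802] v=[-2.5331]
Step 11: x=[6.0430] v=[-2.7439]
Step 12: x=[5.8958] v=[-2.9431]
Step 13: x=[5.7393] v=[-3.1297]
Step 14: x=[5.5742] v=[-3.3030]
Step 15: x=[5.4011] v=[-3.4623]
Step 16: x=[5.2208] v=[-3.6069]
Step 17: x=[5.0340] v=[-3.7362]
Step 18: x=[4.8415] v=[-3.8496]
Step 19: x=[4.6442] v=[-3.9466]
Step 20: x=[4.4429] v=[-4.0269]
Step 21: x=[4.2384] v=[-4.0900]
Step 22: x=[4.0316] v=[-4.1358]
Step 23: x=[3.8234] v=[-4.1640]
Step 24: x=[3.6147] v=[-4.1745]
Step 25: x=[3.4063] v=[-4.1673]
Step 26: x=[3.1992] v=[-4.1423]
Step 27: x=[2.9942] v=[-4.0997]
Step 28: x=[2.7922] v=[-4.0397]
Step 29: x=[2.5941] v=[-3.9625]
Step 30: x=[2.4007] v=[-3.8685]
Step 31: x=[2.2128] v=[-3.7581]
Step 32: x=[2.0312] v=[-3.6317]
Step 33: x=[1.8567] v=[-3.4899]
Step 34: x=[1.6900] v=[-3.3332]
Step 35: x=[1.5319] v=[-3.1624]
Step 36: x=[1.3830] v=[-2.9781]
Step 37: x=[1.2439] v=[-2.7812]
Step 38: x=[1.1153] v=[-2.5724]
Step 39: x=[0.9977] v=[-2.3527]
Step 40: x=[0.8916] v=[-2.1230]
Step 41: x=[0.7974] v=[-1.8843]
Step 42: x=[0.7155] v=[-1.6376]
v[0] did not become non-negative within 42 steps; using fallback time=2.1000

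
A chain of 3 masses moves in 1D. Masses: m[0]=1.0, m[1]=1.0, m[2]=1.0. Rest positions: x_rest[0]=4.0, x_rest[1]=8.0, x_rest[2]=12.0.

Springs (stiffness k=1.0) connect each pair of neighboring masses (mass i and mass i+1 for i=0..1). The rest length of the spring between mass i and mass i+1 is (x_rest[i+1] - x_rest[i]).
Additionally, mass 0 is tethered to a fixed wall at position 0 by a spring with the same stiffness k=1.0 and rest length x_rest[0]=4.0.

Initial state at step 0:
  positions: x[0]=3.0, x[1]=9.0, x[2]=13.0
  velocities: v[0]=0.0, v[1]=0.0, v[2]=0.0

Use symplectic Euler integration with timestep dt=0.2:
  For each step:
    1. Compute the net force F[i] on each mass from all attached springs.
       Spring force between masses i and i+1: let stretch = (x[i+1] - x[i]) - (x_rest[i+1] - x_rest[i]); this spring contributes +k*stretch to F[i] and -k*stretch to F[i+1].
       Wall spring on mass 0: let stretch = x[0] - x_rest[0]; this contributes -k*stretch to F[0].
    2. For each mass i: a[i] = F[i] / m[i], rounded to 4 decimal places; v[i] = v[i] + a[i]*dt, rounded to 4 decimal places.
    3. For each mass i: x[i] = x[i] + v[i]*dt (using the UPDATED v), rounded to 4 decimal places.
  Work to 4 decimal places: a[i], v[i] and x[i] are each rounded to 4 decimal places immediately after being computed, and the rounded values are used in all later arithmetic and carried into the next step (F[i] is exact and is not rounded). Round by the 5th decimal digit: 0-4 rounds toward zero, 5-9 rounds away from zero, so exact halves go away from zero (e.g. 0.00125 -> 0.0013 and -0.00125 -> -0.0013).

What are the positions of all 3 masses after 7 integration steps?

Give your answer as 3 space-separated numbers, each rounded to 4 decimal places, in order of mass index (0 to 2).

Step 0: x=[3.0000 9.0000 13.0000] v=[0.0000 0.0000 0.0000]
Step 1: x=[3.1200 8.9200 13.0000] v=[0.6000 -0.4000 0.0000]
Step 2: x=[3.3472 8.7712 12.9968] v=[1.1360 -0.7440 -0.0160]
Step 3: x=[3.6575 8.5745 12.9846] v=[1.5514 -0.9837 -0.0611]
Step 4: x=[4.0182 8.3575 12.9560] v=[1.8033 -1.0851 -0.1431]
Step 5: x=[4.3917 8.1508 12.9034] v=[1.8675 -1.0333 -0.2628]
Step 6: x=[4.7399 7.9839 12.8207] v=[1.7410 -0.8346 -0.4133]
Step 7: x=[5.0283 7.8807 12.7046] v=[1.4418 -0.5160 -0.5807]

Answer: 5.0283 7.8807 12.7046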